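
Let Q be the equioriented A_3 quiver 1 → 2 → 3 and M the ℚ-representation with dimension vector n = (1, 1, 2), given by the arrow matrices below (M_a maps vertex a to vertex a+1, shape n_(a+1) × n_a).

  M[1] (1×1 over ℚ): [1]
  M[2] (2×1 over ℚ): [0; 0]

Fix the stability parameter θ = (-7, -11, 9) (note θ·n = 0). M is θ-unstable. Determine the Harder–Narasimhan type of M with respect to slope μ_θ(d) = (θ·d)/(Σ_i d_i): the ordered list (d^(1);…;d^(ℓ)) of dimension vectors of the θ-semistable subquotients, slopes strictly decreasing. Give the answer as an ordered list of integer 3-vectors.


Barcode: M ≅ I[1,2], I[3,3]^2. HN layers by μ_θ (2 steps, strictly decreasing):
  μ^(1)=9; μ^(2)=-9

((0, 0, 2); (1, 1, 0))


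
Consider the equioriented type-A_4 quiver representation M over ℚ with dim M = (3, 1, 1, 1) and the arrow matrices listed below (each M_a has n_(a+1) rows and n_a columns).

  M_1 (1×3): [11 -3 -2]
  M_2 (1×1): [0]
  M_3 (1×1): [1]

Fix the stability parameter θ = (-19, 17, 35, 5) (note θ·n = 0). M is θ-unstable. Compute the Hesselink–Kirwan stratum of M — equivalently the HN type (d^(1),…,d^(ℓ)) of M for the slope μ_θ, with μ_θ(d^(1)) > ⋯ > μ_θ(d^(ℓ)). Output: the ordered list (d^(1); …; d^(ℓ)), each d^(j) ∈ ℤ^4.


Via rank(M_{q-1}∘⋯∘M_p): M ≅ I[1,1]^2, I[1,2], I[3,4].
μ_θ-semistable layers: μ^(1)=20; μ^(2)=17; μ^(3)=-19

((0, 0, 1, 1); (0, 1, 0, 0); (3, 0, 0, 0))


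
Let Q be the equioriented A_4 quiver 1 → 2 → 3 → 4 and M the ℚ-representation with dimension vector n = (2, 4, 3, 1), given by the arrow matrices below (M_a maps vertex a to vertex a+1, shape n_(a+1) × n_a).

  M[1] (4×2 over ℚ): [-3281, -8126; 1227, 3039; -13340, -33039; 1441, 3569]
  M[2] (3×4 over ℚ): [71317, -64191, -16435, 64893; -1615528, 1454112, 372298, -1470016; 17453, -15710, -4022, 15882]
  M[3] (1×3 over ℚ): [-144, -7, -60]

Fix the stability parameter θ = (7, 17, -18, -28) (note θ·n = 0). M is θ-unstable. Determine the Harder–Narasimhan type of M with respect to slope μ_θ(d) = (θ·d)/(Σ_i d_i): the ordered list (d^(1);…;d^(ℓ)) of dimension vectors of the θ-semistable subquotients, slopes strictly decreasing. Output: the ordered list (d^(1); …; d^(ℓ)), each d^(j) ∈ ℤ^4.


Via rank(M_{q-1}∘⋯∘M_p): M ≅ I[1,3], I[1,4], I[2,2], I[2,3].
μ_θ-semistable layers: μ^(1)=17; μ^(2)=2; μ^(3)=-1/2; μ^(4)=-11/2

((0, 1, 0, 0); (1, 1, 1, 0); (0, 1, 1, 0); (1, 1, 1, 1))


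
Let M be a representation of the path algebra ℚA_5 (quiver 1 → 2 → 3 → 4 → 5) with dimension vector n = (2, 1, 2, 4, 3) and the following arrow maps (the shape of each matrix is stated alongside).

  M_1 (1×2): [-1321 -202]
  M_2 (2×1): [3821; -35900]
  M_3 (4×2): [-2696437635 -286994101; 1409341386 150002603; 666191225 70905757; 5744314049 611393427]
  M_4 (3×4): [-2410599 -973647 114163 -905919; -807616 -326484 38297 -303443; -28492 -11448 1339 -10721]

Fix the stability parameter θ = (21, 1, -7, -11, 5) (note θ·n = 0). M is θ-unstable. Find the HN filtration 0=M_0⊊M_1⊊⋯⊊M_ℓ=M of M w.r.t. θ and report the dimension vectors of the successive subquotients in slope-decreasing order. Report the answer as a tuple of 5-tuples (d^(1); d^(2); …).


Barcode: M ≅ I[1,1], I[1,5], I[3,4], I[4,4], I[4,5], I[5,5]. HN layers by μ_θ (5 steps, strictly decreasing):
  μ^(1)=21; μ^(2)=5; μ^(3)=1; μ^(4)=-9; μ^(5)=-11

((1, 0, 0, 0, 0); (0, 0, 0, 0, 3); (1, 1, 1, 1, 0); (0, 0, 1, 1, 0); (0, 0, 0, 2, 0))


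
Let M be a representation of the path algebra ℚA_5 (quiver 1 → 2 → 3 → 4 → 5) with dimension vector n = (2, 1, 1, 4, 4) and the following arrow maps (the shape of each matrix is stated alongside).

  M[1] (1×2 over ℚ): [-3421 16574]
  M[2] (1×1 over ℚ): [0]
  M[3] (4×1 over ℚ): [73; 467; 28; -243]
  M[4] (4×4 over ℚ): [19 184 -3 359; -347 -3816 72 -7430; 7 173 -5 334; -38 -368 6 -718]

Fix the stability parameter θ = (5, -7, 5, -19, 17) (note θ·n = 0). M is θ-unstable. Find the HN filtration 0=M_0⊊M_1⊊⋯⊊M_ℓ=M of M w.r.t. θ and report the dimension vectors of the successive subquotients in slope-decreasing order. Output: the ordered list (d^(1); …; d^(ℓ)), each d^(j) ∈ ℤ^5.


Interval decomposition of M: I[1,1], I[1,2], I[3,5], I[4,4], I[4,5]^2, I[5,5].
HN type (ℓ=5): μ^(1)=17; μ^(2)=5; μ^(3)=-1; μ^(4)=-7; μ^(5)=-19

((0, 0, 0, 0, 4); (1, 0, 0, 0, 0); (1, 1, 0, 0, 0); (0, 0, 1, 1, 0); (0, 0, 0, 3, 0))


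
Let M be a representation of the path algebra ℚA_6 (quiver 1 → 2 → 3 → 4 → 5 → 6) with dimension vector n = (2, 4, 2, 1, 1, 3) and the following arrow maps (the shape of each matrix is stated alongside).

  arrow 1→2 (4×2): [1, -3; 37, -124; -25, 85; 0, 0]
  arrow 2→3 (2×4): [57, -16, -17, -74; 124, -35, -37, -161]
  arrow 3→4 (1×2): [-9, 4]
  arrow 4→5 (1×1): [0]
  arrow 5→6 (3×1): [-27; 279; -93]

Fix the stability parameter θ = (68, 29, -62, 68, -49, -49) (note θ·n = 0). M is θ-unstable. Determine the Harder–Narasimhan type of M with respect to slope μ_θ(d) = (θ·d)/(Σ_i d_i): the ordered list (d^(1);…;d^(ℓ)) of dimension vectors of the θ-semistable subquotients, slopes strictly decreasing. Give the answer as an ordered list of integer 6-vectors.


Interval decomposition of M: I[1,3], I[1,4], I[2,2]^2, I[5,6], I[6,6]^2.
HN type (ℓ=4): μ^(1)=68; μ^(2)=29; μ^(3)=35/3; μ^(4)=-49

((0, 0, 0, 1, 0, 0); (0, 2, 0, 0, 0, 0); (2, 2, 2, 0, 0, 0); (0, 0, 0, 0, 1, 3))


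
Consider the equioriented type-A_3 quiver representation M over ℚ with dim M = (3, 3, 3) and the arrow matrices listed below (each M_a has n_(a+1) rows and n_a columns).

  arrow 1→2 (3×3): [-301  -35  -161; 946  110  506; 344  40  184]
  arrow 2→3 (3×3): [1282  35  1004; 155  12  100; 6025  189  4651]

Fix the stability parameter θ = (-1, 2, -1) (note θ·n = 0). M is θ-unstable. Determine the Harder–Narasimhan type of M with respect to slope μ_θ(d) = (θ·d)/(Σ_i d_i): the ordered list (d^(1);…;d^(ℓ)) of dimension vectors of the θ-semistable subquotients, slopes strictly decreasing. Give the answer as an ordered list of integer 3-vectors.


Barcode: M ≅ I[1,1]^2, I[1,3], I[2,3]^2. HN layers by μ_θ (2 steps, strictly decreasing):
  μ^(1)=1/2; μ^(2)=-1

((0, 3, 3); (3, 0, 0))


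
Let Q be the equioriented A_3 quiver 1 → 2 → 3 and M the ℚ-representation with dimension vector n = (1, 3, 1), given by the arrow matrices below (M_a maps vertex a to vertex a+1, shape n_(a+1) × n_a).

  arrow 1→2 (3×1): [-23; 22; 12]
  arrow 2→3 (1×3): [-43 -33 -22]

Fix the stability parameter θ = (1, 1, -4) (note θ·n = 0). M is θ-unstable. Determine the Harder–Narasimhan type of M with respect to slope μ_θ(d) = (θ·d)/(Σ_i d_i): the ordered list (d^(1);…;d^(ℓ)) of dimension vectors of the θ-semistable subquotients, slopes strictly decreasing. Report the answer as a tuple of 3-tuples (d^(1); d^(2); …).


Via rank(M_{q-1}∘⋯∘M_p): M ≅ I[1,3], I[2,2]^2.
μ_θ-semistable layers: μ^(1)=1; μ^(2)=-2/3

((0, 2, 0); (1, 1, 1))


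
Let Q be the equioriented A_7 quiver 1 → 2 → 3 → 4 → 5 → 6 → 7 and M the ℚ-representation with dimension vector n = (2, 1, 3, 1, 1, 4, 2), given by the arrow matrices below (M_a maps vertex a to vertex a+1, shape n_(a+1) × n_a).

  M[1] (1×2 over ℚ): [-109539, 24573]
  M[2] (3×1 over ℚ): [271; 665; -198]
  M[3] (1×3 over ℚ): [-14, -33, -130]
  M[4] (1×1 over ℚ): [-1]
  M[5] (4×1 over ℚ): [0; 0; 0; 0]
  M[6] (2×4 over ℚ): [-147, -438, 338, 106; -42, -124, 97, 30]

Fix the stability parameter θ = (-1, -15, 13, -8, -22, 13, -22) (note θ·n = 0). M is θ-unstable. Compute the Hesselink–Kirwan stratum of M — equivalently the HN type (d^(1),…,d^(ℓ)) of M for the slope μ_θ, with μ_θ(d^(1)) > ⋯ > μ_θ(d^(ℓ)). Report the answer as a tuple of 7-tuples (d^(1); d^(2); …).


Barcode: M ≅ I[1,1], I[1,5], I[3,3]^2, I[6,6]^2, I[6,7]^2. HN layers by μ_θ (5 steps, strictly decreasing):
  μ^(1)=13; μ^(2)=-1; μ^(3)=-9/2; μ^(4)=-17/3; μ^(5)=-8

((0, 0, 2, 0, 0, 2, 0); (1, 0, 0, 0, 0, 0, 0); (0, 0, 0, 0, 0, 2, 2); (0, 0, 1, 1, 1, 0, 0); (1, 1, 0, 0, 0, 0, 0))


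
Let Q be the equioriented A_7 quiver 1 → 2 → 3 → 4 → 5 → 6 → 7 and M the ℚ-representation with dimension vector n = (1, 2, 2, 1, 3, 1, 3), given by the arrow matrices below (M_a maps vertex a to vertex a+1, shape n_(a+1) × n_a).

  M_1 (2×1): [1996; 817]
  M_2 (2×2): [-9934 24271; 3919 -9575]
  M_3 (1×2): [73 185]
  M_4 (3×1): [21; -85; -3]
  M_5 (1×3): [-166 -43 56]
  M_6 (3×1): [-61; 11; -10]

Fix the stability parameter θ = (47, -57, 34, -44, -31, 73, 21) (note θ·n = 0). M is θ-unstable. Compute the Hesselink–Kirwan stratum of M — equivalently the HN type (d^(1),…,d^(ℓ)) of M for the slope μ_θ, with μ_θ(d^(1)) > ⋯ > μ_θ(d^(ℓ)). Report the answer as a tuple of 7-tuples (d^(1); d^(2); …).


Via rank(M_{q-1}∘⋯∘M_p): M ≅ I[1,7], I[2,3], I[5,5]^2, I[7,7]^2.
μ_θ-semistable layers: μ^(1)=47; μ^(2)=34; μ^(3)=21; μ^(4)=-51/5; μ^(5)=-31; μ^(6)=-57

((0, 0, 0, 0, 0, 1, 1); (0, 0, 1, 0, 0, 0, 0); (0, 0, 0, 0, 0, 0, 2); (1, 1, 1, 1, 1, 0, 0); (0, 0, 0, 0, 2, 0, 0); (0, 1, 0, 0, 0, 0, 0))


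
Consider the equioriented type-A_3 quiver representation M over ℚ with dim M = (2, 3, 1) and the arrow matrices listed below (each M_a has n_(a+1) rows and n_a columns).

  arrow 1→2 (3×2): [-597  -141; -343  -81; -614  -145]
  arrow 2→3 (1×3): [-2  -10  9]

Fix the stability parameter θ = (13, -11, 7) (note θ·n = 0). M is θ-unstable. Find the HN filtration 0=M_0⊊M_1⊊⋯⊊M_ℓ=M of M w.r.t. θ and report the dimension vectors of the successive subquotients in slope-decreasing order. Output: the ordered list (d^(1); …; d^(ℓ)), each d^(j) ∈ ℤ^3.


Barcode: M ≅ I[1,2], I[1,3], I[2,2]. HN layers by μ_θ (3 steps, strictly decreasing):
  μ^(1)=7; μ^(2)=1; μ^(3)=-11

((0, 0, 1); (2, 2, 0); (0, 1, 0))


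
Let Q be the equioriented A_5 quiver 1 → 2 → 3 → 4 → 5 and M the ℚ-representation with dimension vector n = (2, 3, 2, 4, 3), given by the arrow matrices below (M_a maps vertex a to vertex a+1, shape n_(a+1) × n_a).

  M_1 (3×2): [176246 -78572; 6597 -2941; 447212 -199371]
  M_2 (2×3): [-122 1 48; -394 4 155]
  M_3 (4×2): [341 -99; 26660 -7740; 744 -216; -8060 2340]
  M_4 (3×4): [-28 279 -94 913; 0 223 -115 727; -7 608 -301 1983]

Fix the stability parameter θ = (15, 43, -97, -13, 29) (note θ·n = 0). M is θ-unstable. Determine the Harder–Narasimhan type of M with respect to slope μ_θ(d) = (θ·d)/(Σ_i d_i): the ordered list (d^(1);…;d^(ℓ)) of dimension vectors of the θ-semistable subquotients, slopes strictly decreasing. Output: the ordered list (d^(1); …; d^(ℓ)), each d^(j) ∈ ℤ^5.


Interval decomposition of M: I[1,3], I[1,5], I[2,2], I[4,4], I[4,5]^2.
HN type (ℓ=3): μ^(1)=43; μ^(2)=29; μ^(3)=-13

((0, 1, 0, 0, 0); (0, 0, 0, 0, 3); (2, 2, 2, 4, 0))


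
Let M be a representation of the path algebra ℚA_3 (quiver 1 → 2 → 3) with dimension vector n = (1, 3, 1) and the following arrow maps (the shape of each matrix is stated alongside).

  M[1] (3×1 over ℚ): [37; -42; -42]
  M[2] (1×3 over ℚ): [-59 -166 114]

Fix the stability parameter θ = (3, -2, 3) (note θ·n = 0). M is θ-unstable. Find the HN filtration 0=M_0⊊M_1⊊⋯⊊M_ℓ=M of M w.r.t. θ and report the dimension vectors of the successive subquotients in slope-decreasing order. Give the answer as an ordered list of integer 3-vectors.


Barcode: M ≅ I[1,3], I[2,2]^2. HN layers by μ_θ (3 steps, strictly decreasing):
  μ^(1)=3; μ^(2)=1/2; μ^(3)=-2

((0, 0, 1); (1, 1, 0); (0, 2, 0))


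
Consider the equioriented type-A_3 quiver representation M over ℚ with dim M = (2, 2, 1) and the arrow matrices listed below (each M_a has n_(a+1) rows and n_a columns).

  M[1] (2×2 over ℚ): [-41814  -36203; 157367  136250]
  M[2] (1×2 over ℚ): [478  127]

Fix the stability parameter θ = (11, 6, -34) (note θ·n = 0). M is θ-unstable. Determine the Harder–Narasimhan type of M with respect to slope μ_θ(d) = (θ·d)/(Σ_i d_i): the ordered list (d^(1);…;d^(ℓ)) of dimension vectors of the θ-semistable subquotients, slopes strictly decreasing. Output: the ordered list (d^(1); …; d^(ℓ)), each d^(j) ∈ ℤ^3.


Interval decomposition of M: I[1,2], I[1,3].
HN type (ℓ=2): μ^(1)=17/2; μ^(2)=-17/3

((1, 1, 0); (1, 1, 1))


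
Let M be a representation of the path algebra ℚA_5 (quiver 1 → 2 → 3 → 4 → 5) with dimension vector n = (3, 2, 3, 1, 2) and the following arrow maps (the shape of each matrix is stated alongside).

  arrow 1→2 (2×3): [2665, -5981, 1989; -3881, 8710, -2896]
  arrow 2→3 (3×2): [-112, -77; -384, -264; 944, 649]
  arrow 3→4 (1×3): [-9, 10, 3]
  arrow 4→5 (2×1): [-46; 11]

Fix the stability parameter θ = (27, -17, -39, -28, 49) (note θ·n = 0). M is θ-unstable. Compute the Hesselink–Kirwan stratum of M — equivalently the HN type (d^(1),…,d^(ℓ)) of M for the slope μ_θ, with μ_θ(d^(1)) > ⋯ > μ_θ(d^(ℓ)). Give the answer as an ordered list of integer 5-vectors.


Via rank(M_{q-1}∘⋯∘M_p): M ≅ I[1,1], I[1,2], I[1,3], I[3,3], I[3,5], I[5,5].
μ_θ-semistable layers: μ^(1)=49; μ^(2)=27; μ^(3)=5; μ^(4)=-29/3; μ^(5)=-28; μ^(6)=-39

((0, 0, 0, 0, 2); (1, 0, 0, 0, 0); (1, 1, 0, 0, 0); (1, 1, 1, 0, 0); (0, 0, 0, 1, 0); (0, 0, 2, 0, 0))


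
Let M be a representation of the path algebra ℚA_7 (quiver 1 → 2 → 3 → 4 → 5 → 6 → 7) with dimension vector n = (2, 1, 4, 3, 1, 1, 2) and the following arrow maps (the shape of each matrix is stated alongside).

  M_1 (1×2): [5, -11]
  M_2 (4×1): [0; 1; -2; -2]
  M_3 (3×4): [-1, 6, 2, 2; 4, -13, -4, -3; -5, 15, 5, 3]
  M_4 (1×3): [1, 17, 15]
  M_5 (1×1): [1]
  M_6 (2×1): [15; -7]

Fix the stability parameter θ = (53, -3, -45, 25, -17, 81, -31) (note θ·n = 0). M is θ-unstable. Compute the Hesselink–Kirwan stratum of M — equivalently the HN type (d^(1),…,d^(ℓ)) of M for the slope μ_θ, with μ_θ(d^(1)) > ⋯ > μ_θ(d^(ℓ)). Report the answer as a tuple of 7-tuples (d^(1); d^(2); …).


Via rank(M_{q-1}∘⋯∘M_p): M ≅ I[1,1], I[1,4], I[3,3], I[3,4], I[3,7], I[7,7].
μ_θ-semistable layers: μ^(1)=53; μ^(2)=25; μ^(3)=4; μ^(4)=5/3; μ^(5)=-31; μ^(6)=-45

((1, 0, 0, 0, 0, 0, 0); (0, 0, 0, 2, 0, 1, 1); (0, 0, 0, 1, 1, 0, 0); (1, 1, 1, 0, 0, 0, 0); (0, 0, 0, 0, 0, 0, 1); (0, 0, 3, 0, 0, 0, 0))


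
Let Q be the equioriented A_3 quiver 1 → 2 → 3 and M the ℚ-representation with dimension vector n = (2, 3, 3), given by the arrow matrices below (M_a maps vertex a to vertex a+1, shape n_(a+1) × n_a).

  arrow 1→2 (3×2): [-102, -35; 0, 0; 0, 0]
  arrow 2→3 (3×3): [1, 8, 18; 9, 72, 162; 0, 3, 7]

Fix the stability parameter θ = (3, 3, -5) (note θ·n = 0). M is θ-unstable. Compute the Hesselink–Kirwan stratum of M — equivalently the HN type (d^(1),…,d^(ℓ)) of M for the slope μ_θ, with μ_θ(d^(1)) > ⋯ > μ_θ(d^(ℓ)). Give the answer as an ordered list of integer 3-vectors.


Via rank(M_{q-1}∘⋯∘M_p): M ≅ I[1,1], I[1,3], I[2,2], I[2,3], I[3,3].
μ_θ-semistable layers: μ^(1)=3; μ^(2)=1/3; μ^(3)=-1; μ^(4)=-5

((1, 1, 0); (1, 1, 1); (0, 1, 1); (0, 0, 1))


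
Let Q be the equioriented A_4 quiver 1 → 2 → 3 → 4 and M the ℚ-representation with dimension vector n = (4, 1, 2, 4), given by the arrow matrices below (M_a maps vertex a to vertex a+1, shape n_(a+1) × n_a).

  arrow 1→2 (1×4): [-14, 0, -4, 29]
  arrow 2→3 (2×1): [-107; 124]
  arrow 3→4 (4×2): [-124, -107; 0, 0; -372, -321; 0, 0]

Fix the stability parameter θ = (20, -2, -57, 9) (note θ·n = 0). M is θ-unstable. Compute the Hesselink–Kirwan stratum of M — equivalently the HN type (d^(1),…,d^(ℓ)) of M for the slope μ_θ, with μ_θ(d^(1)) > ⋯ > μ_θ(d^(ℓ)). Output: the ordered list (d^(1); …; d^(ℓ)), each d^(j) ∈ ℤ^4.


Barcode: M ≅ I[1,1]^3, I[1,3], I[3,4], I[4,4]^3. HN layers by μ_θ (4 steps, strictly decreasing):
  μ^(1)=20; μ^(2)=9; μ^(3)=-13; μ^(4)=-57

((3, 0, 0, 0); (0, 0, 0, 4); (1, 1, 1, 0); (0, 0, 1, 0))


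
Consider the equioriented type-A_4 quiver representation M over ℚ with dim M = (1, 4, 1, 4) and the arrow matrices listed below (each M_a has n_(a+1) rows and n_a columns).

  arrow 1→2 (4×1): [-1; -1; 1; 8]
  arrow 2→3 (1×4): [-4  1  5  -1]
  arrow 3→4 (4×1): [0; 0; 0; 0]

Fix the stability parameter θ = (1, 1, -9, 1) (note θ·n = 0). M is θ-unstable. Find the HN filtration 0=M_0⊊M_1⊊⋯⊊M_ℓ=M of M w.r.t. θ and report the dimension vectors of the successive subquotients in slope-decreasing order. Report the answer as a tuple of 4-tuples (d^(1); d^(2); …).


Interval decomposition of M: I[1,2], I[2,2]^2, I[2,3], I[4,4]^4.
HN type (ℓ=2): μ^(1)=1; μ^(2)=-4

((1, 3, 0, 4); (0, 1, 1, 0))


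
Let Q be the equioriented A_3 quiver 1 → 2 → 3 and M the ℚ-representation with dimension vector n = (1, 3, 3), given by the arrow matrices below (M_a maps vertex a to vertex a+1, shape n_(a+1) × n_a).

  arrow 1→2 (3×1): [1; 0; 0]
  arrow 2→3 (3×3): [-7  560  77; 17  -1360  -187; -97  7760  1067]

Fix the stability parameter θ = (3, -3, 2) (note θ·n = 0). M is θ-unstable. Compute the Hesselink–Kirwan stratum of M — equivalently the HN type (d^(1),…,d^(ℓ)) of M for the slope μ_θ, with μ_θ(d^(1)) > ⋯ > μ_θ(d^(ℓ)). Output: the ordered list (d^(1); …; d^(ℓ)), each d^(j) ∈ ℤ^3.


Interval decomposition of M: I[1,3], I[2,2]^2, I[3,3]^2.
HN type (ℓ=3): μ^(1)=2; μ^(2)=0; μ^(3)=-3

((0, 0, 3); (1, 1, 0); (0, 2, 0))


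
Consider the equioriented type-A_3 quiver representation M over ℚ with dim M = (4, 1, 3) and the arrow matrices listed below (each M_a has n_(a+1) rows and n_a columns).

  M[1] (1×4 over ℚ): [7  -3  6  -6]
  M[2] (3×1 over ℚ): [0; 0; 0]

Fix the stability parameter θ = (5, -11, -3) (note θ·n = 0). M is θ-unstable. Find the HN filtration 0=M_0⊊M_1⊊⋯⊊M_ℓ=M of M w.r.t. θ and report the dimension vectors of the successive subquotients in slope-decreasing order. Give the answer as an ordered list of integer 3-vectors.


Barcode: M ≅ I[1,1]^3, I[1,2], I[3,3]^3. HN layers by μ_θ (2 steps, strictly decreasing):
  μ^(1)=5; μ^(2)=-3

((3, 0, 0); (1, 1, 3))


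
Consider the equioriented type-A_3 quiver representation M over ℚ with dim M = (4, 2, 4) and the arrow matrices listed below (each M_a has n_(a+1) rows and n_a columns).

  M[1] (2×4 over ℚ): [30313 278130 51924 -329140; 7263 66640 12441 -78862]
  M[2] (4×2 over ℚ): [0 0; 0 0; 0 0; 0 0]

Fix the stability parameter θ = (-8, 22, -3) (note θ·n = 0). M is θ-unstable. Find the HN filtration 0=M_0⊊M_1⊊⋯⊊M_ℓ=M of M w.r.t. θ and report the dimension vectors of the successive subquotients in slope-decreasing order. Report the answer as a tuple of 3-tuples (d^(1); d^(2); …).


Interval decomposition of M: I[1,1]^2, I[1,2]^2, I[3,3]^4.
HN type (ℓ=3): μ^(1)=22; μ^(2)=-3; μ^(3)=-8

((0, 2, 0); (0, 0, 4); (4, 0, 0))


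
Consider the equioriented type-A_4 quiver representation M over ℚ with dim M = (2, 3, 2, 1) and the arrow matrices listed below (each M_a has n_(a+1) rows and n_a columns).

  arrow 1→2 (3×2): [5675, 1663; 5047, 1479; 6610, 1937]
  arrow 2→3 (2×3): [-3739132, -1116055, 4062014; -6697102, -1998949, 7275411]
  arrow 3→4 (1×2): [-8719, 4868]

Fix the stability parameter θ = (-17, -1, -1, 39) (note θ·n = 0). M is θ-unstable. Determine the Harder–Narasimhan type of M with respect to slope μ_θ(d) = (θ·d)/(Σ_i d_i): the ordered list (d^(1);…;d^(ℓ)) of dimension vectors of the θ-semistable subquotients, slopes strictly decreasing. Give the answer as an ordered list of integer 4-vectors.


Barcode: M ≅ I[1,3], I[1,4], I[2,2]. HN layers by μ_θ (3 steps, strictly decreasing):
  μ^(1)=39; μ^(2)=-1; μ^(3)=-17

((0, 0, 0, 1); (0, 3, 2, 0); (2, 0, 0, 0))


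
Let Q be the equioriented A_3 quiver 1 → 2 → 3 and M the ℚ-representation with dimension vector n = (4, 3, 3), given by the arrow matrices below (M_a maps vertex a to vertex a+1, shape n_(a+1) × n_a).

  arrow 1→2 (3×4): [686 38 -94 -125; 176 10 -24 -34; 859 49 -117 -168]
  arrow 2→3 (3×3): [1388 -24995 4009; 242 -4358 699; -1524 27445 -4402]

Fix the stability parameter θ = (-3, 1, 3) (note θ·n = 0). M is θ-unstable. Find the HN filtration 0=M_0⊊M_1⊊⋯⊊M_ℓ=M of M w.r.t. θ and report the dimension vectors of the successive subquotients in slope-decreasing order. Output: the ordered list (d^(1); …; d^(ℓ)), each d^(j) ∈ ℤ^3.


Interval decomposition of M: I[1,1], I[1,3]^3.
HN type (ℓ=3): μ^(1)=3; μ^(2)=1; μ^(3)=-3

((0, 0, 3); (0, 3, 0); (4, 0, 0))


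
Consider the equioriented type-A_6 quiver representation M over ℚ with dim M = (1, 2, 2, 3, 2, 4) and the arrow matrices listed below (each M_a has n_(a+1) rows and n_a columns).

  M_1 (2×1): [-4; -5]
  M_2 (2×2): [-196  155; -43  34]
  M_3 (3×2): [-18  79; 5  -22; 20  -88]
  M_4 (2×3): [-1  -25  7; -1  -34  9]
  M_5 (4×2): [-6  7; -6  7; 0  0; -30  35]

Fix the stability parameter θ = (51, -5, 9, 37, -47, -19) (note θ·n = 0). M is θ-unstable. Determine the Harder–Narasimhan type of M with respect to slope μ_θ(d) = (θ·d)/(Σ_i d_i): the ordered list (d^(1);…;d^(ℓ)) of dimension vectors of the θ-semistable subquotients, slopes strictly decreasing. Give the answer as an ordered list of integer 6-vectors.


Barcode: M ≅ I[1,5], I[2,6], I[4,4], I[6,6]^3. HN layers by μ_θ (4 steps, strictly decreasing):
  μ^(1)=37; μ^(2)=9; μ^(3)=-5; μ^(4)=-19

((0, 0, 0, 1, 0, 0); (1, 1, 1, 1, 1, 0); (0, 1, 1, 1, 1, 1); (0, 0, 0, 0, 0, 3))


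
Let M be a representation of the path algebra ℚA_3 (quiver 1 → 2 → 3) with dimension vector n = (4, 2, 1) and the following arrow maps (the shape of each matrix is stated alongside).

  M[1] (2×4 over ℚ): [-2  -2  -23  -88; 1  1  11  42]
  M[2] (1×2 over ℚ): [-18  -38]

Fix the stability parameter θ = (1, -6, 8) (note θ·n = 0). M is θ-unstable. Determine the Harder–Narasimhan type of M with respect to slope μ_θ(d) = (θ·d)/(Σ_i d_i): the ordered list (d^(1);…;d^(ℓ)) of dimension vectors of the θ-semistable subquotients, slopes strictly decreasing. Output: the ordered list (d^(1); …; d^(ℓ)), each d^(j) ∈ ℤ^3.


Via rank(M_{q-1}∘⋯∘M_p): M ≅ I[1,1]^2, I[1,2], I[1,3].
μ_θ-semistable layers: μ^(1)=8; μ^(2)=1; μ^(3)=-5/2

((0, 0, 1); (2, 0, 0); (2, 2, 0))


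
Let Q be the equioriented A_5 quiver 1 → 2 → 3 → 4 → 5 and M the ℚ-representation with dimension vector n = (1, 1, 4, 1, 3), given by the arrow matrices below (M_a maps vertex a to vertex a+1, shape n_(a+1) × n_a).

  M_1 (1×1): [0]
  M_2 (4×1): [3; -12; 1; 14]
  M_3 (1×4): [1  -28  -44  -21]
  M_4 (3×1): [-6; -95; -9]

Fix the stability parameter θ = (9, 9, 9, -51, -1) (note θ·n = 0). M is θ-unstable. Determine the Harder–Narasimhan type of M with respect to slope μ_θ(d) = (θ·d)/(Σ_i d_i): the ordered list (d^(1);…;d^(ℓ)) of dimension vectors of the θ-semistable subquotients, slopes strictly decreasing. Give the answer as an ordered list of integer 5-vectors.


Via rank(M_{q-1}∘⋯∘M_p): M ≅ I[1,1], I[2,5], I[3,3]^3, I[5,5]^2.
μ_θ-semistable layers: μ^(1)=9; μ^(2)=-1; μ^(3)=-11

((1, 0, 3, 0, 0); (0, 0, 0, 0, 3); (0, 1, 1, 1, 0))


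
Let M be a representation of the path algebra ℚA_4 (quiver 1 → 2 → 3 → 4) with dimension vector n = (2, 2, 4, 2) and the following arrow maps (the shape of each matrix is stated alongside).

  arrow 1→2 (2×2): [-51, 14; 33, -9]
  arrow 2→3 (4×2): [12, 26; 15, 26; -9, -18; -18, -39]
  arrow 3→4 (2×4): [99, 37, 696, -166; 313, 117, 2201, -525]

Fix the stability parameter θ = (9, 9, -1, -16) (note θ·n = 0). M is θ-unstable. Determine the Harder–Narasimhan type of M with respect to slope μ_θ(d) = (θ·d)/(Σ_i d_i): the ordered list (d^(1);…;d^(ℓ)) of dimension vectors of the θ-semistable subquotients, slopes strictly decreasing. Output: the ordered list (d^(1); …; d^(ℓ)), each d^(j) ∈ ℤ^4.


Barcode: M ≅ I[1,4]^2, I[3,3]^2. HN layers by μ_θ (2 steps, strictly decreasing):
  μ^(1)=1/4; μ^(2)=-1

((2, 2, 2, 2); (0, 0, 2, 0))


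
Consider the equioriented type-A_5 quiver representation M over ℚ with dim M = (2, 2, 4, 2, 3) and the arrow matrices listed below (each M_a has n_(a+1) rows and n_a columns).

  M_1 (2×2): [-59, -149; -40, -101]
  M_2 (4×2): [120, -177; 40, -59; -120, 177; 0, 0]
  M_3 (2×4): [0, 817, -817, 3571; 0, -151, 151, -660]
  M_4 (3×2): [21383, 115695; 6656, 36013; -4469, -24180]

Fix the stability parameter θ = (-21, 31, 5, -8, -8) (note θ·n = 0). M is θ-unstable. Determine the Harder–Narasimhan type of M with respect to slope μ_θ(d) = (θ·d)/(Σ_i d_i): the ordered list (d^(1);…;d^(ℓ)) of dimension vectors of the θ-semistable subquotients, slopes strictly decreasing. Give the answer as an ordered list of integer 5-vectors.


Interval decomposition of M: I[1,2], I[1,5], I[3,3]^2, I[3,5], I[5,5].
HN type (ℓ=5): μ^(1)=31; μ^(2)=5; μ^(3)=-11/3; μ^(4)=-8; μ^(5)=-21

((0, 1, 0, 0, 0); (0, 1, 3, 1, 1); (0, 0, 1, 1, 1); (0, 0, 0, 0, 1); (2, 0, 0, 0, 0))


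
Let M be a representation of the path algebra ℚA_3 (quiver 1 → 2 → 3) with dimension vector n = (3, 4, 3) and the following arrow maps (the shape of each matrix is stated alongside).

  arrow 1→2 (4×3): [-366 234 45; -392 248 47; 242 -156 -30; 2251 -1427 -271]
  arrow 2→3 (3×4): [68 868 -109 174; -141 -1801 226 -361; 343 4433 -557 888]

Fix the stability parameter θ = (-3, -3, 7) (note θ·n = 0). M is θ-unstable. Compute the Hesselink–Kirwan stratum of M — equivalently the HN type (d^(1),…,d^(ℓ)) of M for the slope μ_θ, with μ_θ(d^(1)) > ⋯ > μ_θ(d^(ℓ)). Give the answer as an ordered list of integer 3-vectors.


Via rank(M_{q-1}∘⋯∘M_p): M ≅ I[1,2], I[1,3]^2, I[2,3].
μ_θ-semistable layers: μ^(1)=7; μ^(2)=-3

((0, 0, 3); (3, 4, 0))


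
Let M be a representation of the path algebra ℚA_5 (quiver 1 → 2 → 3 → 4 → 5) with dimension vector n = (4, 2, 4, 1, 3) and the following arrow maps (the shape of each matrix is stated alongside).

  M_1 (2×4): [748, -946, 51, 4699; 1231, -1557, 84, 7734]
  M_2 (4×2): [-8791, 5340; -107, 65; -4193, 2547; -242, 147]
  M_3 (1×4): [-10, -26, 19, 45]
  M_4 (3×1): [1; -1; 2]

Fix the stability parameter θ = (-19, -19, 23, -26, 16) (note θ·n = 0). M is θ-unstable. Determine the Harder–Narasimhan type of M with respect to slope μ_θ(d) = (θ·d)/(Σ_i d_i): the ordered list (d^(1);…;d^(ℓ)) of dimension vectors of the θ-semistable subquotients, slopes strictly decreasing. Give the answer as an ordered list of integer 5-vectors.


Interval decomposition of M: I[1,1]^2, I[1,3], I[1,5], I[3,3]^2, I[5,5]^2.
HN type (ℓ=4): μ^(1)=23; μ^(2)=16; μ^(3)=-3/2; μ^(4)=-19

((0, 0, 3, 0, 0); (0, 0, 0, 0, 3); (0, 0, 1, 1, 0); (4, 2, 0, 0, 0))


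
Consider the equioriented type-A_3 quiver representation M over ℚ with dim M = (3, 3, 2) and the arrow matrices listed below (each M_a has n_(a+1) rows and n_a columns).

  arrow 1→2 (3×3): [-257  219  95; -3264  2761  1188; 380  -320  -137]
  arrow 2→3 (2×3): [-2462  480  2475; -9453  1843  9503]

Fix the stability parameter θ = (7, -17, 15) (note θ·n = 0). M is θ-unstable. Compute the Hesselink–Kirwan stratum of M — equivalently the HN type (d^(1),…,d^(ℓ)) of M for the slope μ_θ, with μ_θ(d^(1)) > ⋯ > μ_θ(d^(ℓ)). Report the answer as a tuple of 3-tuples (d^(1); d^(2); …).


Barcode: M ≅ I[1,2], I[1,3]^2. HN layers by μ_θ (2 steps, strictly decreasing):
  μ^(1)=15; μ^(2)=-5

((0, 0, 2); (3, 3, 0))


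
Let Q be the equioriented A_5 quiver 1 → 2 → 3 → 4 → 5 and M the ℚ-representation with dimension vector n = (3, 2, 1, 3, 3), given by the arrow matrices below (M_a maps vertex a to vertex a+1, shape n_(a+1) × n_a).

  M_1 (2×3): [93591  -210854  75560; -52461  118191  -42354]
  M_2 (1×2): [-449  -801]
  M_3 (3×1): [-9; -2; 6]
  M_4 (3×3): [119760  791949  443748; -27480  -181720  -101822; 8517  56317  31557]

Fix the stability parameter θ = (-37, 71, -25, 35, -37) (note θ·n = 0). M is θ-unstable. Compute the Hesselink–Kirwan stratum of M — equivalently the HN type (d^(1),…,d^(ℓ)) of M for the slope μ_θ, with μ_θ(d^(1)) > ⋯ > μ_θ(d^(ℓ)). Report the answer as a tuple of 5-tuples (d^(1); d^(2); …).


Interval decomposition of M: I[1,1], I[1,2], I[1,5], I[4,5]^2.
HN type (ℓ=4): μ^(1)=71; μ^(2)=11; μ^(3)=-1; μ^(4)=-37

((0, 1, 0, 0, 0); (0, 1, 1, 1, 1); (0, 0, 0, 2, 2); (3, 0, 0, 0, 0))


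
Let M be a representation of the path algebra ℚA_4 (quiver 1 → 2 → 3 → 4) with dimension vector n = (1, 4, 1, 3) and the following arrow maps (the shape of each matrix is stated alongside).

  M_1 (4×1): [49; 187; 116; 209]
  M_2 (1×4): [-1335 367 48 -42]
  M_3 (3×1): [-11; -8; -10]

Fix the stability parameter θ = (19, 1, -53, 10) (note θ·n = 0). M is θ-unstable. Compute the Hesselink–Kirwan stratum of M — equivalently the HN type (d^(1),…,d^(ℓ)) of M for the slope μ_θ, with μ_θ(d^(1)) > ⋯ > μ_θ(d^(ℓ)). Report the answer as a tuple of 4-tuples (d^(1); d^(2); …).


Via rank(M_{q-1}∘⋯∘M_p): M ≅ I[1,4], I[2,2]^3, I[4,4]^2.
μ_θ-semistable layers: μ^(1)=10; μ^(2)=1; μ^(3)=-11

((0, 0, 0, 3); (0, 3, 0, 0); (1, 1, 1, 0))


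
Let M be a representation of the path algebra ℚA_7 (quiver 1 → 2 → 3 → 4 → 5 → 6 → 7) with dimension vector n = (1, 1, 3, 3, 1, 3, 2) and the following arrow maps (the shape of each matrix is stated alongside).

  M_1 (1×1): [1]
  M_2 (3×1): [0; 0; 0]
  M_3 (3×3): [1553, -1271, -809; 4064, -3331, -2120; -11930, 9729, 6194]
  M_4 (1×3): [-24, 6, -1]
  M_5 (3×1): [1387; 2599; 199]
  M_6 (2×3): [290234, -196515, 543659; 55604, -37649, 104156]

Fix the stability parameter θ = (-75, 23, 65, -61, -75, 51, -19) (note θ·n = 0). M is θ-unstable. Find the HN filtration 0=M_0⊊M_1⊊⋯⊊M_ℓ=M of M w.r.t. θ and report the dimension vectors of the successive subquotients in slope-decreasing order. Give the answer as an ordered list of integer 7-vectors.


Barcode: M ≅ I[1,2], I[3,3], I[3,4], I[3,7], I[4,4], I[6,6], I[6,7]. HN layers by μ_θ (8 steps, strictly decreasing):
  μ^(1)=65; μ^(2)=51; μ^(3)=23; μ^(4)=16; μ^(5)=2; μ^(6)=-71/3; μ^(7)=-61; μ^(8)=-75

((0, 0, 1, 0, 0, 0, 0); (0, 0, 0, 0, 0, 1, 0); (0, 1, 0, 0, 0, 0, 0); (0, 0, 0, 0, 0, 2, 2); (0, 0, 1, 1, 0, 0, 0); (0, 0, 1, 1, 1, 0, 0); (0, 0, 0, 1, 0, 0, 0); (1, 0, 0, 0, 0, 0, 0))


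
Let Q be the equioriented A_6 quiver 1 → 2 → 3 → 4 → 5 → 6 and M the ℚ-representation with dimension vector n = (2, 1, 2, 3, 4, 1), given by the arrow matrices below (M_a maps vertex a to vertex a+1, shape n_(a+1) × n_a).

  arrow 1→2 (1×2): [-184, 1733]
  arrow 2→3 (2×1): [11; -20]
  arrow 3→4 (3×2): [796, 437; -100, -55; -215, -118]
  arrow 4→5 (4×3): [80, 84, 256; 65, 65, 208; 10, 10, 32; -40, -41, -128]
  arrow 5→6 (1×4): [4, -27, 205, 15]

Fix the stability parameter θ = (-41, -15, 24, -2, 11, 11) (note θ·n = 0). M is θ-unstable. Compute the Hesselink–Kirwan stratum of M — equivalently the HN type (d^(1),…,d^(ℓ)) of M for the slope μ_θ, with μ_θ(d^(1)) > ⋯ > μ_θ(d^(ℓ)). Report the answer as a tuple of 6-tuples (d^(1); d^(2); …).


Via rank(M_{q-1}∘⋯∘M_p): M ≅ I[1,1], I[1,4], I[3,6], I[4,5], I[5,5]^2.
μ_θ-semistable layers: μ^(1)=11; μ^(2)=-2; μ^(3)=-15; μ^(4)=-41

((0, 0, 2, 2, 4, 1); (0, 0, 0, 1, 0, 0); (0, 1, 0, 0, 0, 0); (2, 0, 0, 0, 0, 0))


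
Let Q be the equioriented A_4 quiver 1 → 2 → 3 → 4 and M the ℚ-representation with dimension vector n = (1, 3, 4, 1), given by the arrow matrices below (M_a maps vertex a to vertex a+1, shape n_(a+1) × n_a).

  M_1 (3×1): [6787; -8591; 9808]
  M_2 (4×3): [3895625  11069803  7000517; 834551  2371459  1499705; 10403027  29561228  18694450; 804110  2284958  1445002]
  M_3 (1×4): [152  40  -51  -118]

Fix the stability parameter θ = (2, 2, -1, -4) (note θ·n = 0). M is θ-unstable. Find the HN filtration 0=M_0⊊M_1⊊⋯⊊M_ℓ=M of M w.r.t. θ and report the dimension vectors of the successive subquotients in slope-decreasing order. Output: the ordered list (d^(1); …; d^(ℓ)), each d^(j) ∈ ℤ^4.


Interval decomposition of M: I[1,4], I[2,2], I[2,3], I[3,3]^2.
HN type (ℓ=4): μ^(1)=2; μ^(2)=1/2; μ^(3)=-1/4; μ^(4)=-1

((0, 1, 0, 0); (0, 1, 1, 0); (1, 1, 1, 1); (0, 0, 2, 0))


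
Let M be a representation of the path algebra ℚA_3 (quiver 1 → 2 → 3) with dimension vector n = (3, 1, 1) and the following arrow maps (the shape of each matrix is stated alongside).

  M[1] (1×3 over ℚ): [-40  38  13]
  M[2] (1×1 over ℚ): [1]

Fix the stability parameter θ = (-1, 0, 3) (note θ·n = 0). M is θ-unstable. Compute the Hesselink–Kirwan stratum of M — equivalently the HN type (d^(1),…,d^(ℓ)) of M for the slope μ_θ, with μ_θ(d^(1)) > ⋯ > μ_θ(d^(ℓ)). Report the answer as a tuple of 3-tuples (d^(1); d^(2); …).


Interval decomposition of M: I[1,1]^2, I[1,3].
HN type (ℓ=3): μ^(1)=3; μ^(2)=0; μ^(3)=-1

((0, 0, 1); (0, 1, 0); (3, 0, 0))


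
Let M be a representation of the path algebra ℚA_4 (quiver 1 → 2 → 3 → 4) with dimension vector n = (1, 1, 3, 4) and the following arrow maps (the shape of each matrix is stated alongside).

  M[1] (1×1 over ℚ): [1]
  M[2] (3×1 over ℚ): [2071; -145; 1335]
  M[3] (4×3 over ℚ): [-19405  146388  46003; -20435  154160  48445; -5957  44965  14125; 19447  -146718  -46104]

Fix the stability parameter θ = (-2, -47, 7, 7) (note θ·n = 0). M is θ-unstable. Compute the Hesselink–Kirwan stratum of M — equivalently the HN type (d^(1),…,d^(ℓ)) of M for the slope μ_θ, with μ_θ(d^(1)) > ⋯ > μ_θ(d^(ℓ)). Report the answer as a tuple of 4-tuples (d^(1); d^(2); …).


Via rank(M_{q-1}∘⋯∘M_p): M ≅ I[1,4], I[3,4]^2, I[4,4].
μ_θ-semistable layers: μ^(1)=7; μ^(2)=-49/2

((0, 0, 3, 4); (1, 1, 0, 0))


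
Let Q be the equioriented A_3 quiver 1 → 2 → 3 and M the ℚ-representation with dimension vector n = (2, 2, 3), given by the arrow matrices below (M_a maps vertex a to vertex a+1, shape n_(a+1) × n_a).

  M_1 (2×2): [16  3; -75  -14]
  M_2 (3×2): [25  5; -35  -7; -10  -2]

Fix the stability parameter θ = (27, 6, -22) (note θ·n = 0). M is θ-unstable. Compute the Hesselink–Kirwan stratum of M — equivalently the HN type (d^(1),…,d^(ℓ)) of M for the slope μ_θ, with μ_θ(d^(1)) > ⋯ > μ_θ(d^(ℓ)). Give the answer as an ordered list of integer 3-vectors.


Interval decomposition of M: I[1,2], I[1,3], I[3,3]^2.
HN type (ℓ=3): μ^(1)=33/2; μ^(2)=11/3; μ^(3)=-22

((1, 1, 0); (1, 1, 1); (0, 0, 2))


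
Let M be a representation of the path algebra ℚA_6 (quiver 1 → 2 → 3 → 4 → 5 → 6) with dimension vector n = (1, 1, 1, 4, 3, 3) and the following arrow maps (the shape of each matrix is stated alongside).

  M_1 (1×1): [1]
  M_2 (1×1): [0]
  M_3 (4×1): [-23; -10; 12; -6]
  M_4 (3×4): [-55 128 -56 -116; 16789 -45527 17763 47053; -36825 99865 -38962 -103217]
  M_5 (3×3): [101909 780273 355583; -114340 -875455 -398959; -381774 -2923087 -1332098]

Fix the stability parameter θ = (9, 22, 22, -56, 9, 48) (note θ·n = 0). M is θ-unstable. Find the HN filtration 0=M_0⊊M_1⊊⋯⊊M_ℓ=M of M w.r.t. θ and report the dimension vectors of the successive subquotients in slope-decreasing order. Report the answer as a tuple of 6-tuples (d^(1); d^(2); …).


Interval decomposition of M: I[1,2], I[3,6], I[4,4], I[4,6]^2.
HN type (ℓ=5): μ^(1)=48; μ^(2)=22; μ^(3)=9; μ^(4)=-17; μ^(5)=-56

((0, 0, 0, 0, 0, 3); (0, 1, 0, 0, 0, 0); (1, 0, 0, 0, 3, 0); (0, 0, 1, 1, 0, 0); (0, 0, 0, 3, 0, 0))


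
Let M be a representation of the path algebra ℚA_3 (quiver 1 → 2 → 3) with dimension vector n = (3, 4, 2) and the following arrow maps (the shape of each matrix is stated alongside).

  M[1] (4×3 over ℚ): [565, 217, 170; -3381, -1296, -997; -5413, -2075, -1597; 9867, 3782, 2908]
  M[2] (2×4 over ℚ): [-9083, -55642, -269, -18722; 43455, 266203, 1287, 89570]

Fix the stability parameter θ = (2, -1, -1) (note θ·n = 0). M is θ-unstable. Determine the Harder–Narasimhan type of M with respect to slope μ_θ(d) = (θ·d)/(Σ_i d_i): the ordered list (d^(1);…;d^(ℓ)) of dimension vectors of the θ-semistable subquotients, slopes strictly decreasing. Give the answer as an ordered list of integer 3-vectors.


Via rank(M_{q-1}∘⋯∘M_p): M ≅ I[1,2], I[1,3]^2, I[2,2].
μ_θ-semistable layers: μ^(1)=1/2; μ^(2)=0; μ^(3)=-1

((1, 1, 0); (2, 2, 2); (0, 1, 0))


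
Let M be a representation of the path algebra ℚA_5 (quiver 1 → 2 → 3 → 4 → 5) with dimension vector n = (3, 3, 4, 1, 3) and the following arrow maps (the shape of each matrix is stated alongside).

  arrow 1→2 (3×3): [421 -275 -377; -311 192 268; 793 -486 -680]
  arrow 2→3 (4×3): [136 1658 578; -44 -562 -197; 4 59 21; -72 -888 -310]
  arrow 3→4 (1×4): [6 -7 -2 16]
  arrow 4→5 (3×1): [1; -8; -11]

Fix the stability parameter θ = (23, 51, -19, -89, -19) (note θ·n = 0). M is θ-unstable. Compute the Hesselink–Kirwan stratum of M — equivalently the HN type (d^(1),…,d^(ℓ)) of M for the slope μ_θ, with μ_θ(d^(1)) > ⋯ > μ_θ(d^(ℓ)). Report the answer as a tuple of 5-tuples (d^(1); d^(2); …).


Via rank(M_{q-1}∘⋯∘M_p): M ≅ I[1,2], I[1,3], I[1,5], I[3,3]^2, I[5,5]^2.
μ_θ-semistable layers: μ^(1)=51; μ^(2)=23; μ^(3)=55/3; μ^(4)=-53/5; μ^(5)=-19

((0, 1, 0, 0, 0); (1, 0, 0, 0, 0); (1, 1, 1, 0, 0); (1, 1, 1, 1, 1); (0, 0, 2, 0, 2))


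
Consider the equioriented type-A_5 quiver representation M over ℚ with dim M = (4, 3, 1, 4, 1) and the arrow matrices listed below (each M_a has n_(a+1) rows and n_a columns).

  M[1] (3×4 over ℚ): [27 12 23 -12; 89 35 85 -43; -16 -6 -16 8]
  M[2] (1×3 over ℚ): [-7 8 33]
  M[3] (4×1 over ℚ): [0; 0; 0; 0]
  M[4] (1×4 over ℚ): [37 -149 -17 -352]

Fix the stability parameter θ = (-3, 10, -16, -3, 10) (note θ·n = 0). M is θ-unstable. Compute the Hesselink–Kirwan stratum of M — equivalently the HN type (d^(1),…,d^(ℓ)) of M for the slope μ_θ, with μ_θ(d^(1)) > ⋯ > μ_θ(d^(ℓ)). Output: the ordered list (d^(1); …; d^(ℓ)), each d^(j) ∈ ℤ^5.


Via rank(M_{q-1}∘⋯∘M_p): M ≅ I[1,1], I[1,2]^2, I[1,3], I[4,4]^3, I[4,5].
μ_θ-semistable layers: μ^(1)=10; μ^(2)=-3

((0, 2, 0, 0, 1); (4, 1, 1, 4, 0))


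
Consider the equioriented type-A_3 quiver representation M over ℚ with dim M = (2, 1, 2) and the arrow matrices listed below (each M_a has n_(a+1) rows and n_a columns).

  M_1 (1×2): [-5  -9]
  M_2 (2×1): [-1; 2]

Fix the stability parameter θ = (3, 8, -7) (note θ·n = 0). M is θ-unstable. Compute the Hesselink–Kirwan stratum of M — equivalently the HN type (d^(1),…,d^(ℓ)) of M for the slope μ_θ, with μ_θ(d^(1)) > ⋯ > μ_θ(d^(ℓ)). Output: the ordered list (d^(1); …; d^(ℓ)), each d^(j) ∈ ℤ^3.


Interval decomposition of M: I[1,1], I[1,3], I[3,3].
HN type (ℓ=3): μ^(1)=3; μ^(2)=4/3; μ^(3)=-7

((1, 0, 0); (1, 1, 1); (0, 0, 1))


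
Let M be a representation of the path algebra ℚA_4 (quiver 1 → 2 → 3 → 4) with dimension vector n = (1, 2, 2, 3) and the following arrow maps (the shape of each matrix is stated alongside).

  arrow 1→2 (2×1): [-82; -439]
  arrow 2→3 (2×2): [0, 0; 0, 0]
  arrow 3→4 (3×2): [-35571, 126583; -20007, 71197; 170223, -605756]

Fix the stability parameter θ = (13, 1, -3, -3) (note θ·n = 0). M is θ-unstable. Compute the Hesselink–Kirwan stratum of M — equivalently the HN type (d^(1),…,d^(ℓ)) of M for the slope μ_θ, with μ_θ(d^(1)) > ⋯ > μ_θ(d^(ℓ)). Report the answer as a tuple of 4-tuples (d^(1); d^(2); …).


Via rank(M_{q-1}∘⋯∘M_p): M ≅ I[1,2], I[2,2], I[3,4]^2, I[4,4].
μ_θ-semistable layers: μ^(1)=7; μ^(2)=1; μ^(3)=-3

((1, 1, 0, 0); (0, 1, 0, 0); (0, 0, 2, 3))
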